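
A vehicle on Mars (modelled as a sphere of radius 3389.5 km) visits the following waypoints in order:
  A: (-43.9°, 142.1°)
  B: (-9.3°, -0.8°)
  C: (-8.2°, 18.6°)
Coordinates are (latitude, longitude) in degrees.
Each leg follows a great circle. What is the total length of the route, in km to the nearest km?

Leg A→B: central angle 2.0433 rad, distance 6925.7 km.
Leg B→C: central angle 0.3352 rad, distance 1136.0 km.
Total: 6925.7 + 1136.0 ≈ 8062 km.

8062 km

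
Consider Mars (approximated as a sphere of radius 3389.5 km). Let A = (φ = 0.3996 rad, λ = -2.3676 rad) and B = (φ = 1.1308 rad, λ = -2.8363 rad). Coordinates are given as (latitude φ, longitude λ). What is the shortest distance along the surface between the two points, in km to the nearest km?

2686 km

Let φ₁ = 0.3996 rad, φ₂ = 1.1308 rad, and Δλ = -0.4687 rad.
Haversine: a = sin²(Δφ/2) + cos φ₁ cos φ₂ sin²(Δλ/2) = 0.1278 + (0.9212)(0.4259)(0.0539) = 0.14897.
Central angle c = 2·arcsin(√a) = 0.79251 rad.
Distance = R·c = 3389.5 × 0.7925 ≈ 2686 km.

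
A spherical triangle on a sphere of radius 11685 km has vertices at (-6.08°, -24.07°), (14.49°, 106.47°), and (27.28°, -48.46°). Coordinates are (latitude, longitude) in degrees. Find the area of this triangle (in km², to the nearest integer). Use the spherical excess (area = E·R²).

Side lengths (central angles): a = 2.2980, b = 0.7131, c = 2.2814 rad; semiperimeter s = 2.6462.
By l'Huilier's theorem, tan(E/4) = √[tan(s/2) tan((s−a)/2) tan((s−b)/2) tan((s−c)/2)], giving spherical excess E = 1.6281 rad.
Area = E·R² = 1.6281 × (11685)² ≈ 222302829 km².

222302829 km²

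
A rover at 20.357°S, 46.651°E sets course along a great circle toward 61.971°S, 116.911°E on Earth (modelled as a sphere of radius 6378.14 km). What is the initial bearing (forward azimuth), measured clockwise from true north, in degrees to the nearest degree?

150°

Δλ = 70.260° = 1.2263 rad.
y = sin Δλ · cos φ₂ = (0.9412)(0.4699) = 0.4423
x = cos φ₁ sin φ₂ − sin φ₁ cos φ₂ cos Δλ = (0.9375)(-0.8827) − (-0.3479)(0.4699)(0.3378) = -0.7724
θ = atan2(y, x) = 150.20°, so the bearing is 150°.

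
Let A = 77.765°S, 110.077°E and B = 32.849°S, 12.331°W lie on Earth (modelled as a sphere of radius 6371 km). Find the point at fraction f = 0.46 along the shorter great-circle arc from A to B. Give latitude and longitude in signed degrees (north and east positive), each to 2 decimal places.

Central angle δ = 1.1211 rad. Interpolating on the sphere with fraction f = 0.46:
P = [sin((1−f)δ)·A + sin(fδ)·B] / sin δ = 0.6319·A + 0.5476·B in Cartesian coordinates,
giving P = (0.4034, 0.0275, -0.9146), i.e. latitude -66.15°, longitude 3.90°.

-66.15°, 3.90°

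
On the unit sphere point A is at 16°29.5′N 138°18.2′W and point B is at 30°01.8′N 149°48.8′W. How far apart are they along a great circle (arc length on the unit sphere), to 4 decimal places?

0.2994

With latitudes φ₁ = 16.492°, φ₂ = 30.030° and longitude difference Δλ = -11.510°:
Haversine: a = sin²(Δφ/2) + cos φ₁ cos φ₂ sin²(Δλ/2) = 0.0139 + (0.9589)(0.8658)(0.0101) = 0.02224.
Central angle c = 2·arcsin(√a) = 0.29938 rad.
On the unit sphere the arc length equals the central angle: 0.2994.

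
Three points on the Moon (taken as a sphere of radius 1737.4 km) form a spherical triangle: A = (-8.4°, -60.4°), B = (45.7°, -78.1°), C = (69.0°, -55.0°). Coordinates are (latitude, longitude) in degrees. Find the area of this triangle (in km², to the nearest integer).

528770 km²

Side lengths (central angles): a = 0.4547, b = 1.3525, c = 0.9840 rad; semiperimeter s = 1.3956.
By l'Huilier's theorem, tan(E/4) = √[tan(s/2) tan((s−a)/2) tan((s−b)/2) tan((s−c)/2)], giving spherical excess E = 0.1752 rad.
Area = E·R² = 0.1752 × (1737.4)² ≈ 528770 km².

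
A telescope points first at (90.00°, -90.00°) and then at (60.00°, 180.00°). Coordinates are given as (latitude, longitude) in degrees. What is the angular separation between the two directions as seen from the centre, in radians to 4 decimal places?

0.5236 rad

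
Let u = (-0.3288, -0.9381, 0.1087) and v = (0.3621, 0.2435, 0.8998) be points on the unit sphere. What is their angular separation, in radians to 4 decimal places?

u·v = -0.2497; |u| = 1.0000, |v| = 1.0000.
cos θ = (u·v)/(|u||v|) = -0.2497, so θ = 1.8231 rad.

1.8231 rad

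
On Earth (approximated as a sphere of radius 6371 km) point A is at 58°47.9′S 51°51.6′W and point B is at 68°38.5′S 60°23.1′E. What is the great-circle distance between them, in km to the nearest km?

In radians: φ₁ = -1.0262, φ₂ = -1.1980, Δλ = 112.245° = 1.9590 rad.
Haversine: a = sin²(Δφ/2) + cos φ₁ cos φ₂ sin²(Δλ/2) = 0.0074 + (0.5181)(0.3642)(0.6893) = 0.13741.
Central angle c = 2·arcsin(√a) = 0.75950 rad.
Distance = R·c = 6371 × 0.7595 ≈ 4839 km.

4839 km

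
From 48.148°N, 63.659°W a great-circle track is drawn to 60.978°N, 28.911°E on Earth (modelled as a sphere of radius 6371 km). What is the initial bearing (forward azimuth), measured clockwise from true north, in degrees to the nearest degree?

Δλ = 92.570° = 1.6157 rad.
y = sin Δλ · cos φ₂ = (0.9990)(0.4851) = 0.4847
x = cos φ₁ sin φ₂ − sin φ₁ cos φ₂ cos Δλ = (0.6672)(0.8744) − (0.7449)(0.4851)(-0.0448) = 0.5996
θ = atan2(y, x) = 38.95°, so the bearing is 39°.

39°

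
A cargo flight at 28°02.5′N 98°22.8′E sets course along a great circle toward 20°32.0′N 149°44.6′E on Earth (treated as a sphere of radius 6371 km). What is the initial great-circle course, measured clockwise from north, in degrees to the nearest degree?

87°

With φ₁ = 0.4894, φ₂ = 0.3584, Δλ = 0.8965 rad, the forward-azimuth formula gives
θ = atan2( sin Δλ cos φ₂ , cos φ₁ sin φ₂ − sin φ₁ cos φ₂ cos Δλ ) = atan2(0.7315, 0.0347) = 87.28°.
So the initial bearing is 87°.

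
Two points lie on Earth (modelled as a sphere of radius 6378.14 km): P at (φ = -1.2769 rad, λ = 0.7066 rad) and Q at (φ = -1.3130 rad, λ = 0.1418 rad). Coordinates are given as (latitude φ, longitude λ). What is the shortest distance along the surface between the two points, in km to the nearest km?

With latitudes φ₁ = -73.161°, φ₂ = -75.229° and longitude difference Δλ = -32.361°:
cos c = sin φ₁ sin φ₂ + cos φ₁ cos φ₂ cos Δλ = (-0.9571)(-0.9670) + (0.2897)(0.2550)(0.8447) = 0.98788,
so c = arccos(0.98788) = 0.15586 rad.
Distance = R·c = 6378.14 × 0.1559 ≈ 994 km.

994 km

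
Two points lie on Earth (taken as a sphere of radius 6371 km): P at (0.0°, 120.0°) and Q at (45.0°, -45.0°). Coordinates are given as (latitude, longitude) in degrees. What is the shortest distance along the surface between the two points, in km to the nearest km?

14798 km

Let φ₁ = 0.0000 rad, φ₂ = 0.7854 rad, and Δλ = -2.8798 rad.
cos c = sin φ₁ sin φ₂ + cos φ₁ cos φ₂ cos Δλ = (0.0000)(0.7071) + (1.0000)(0.7071)(-0.9659) = -0.68301,
so c = arccos(-0.68301) = 2.32268 rad.
Distance = R·c = 6371 × 2.3227 ≈ 14798 km.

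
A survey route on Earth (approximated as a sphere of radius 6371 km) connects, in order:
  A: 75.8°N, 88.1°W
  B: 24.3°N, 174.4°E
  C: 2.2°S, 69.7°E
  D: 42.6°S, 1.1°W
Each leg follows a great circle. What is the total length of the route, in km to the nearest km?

27471 km

Leg A→B: central angle 1.1920 rad, distance 7594.5 km.
Leg B→C: central angle 1.8203 rad, distance 11597.0 km.
Leg C→D: central angle 1.2996 rad, distance 8279.8 km.
Total: 7594.5 + 11597.0 + 8279.8 ≈ 27471 km.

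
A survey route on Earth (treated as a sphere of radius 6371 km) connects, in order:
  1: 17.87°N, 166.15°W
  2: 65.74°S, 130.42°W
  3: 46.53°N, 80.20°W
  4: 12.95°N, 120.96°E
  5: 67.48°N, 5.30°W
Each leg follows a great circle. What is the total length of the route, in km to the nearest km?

46137 km

Leg 1→2: central angle 1.5331 rad, distance 9767.4 km.
Leg 2→3: central angle 2.0723 rad, distance 13202.9 km.
Leg 3→4: central angle 2.0518 rad, distance 13071.8 km.
Leg 4→5: central angle 1.5846 rad, distance 10095.2 km.
Total: 9767.4 + 13202.9 + 13071.8 + 10095.2 ≈ 46137 km.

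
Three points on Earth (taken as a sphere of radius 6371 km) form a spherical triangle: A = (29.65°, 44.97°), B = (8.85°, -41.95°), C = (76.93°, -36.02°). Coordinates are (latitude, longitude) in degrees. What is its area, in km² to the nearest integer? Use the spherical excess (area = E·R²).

30580851 km²

Side lengths (central angles): a = 1.1895, b = 1.0325, c = 1.4482 rad; semiperimeter s = 1.8351.
By l'Huilier's theorem, tan(E/4) = √[tan(s/2) tan((s−a)/2) tan((s−b)/2) tan((s−c)/2)], giving spherical excess E = 0.7534 rad.
Area = E·R² = 0.7534 × (6371)² ≈ 30580851 km².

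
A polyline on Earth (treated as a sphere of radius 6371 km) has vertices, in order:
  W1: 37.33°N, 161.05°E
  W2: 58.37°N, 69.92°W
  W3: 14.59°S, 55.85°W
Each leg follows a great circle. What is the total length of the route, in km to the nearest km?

16587 km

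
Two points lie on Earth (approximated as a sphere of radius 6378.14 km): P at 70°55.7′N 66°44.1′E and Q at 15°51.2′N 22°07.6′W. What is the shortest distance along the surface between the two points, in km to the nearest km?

8312 km

In radians: φ₁ = 1.2379, φ₂ = 0.2767, Δλ = -88.862° = -1.5509 rad.
cos c = sin φ₁ sin φ₂ + cos φ₁ cos φ₂ cos Δλ = (0.9451)(0.2732) + (0.3268)(0.9620)(0.0199) = 0.26443,
so c = arccos(0.26443) = 1.30319 rad.
Distance = R·c = 6378.14 × 1.3032 ≈ 8312 km.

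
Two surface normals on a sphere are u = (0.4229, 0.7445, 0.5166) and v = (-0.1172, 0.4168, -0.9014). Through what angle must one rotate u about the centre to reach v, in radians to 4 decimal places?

1.7772 rad

u·v = -0.2049; |u| = 1.0000, |v| = 1.0000.
cos θ = (u·v)/(|u||v|) = -0.2049, so θ = 1.7772 rad.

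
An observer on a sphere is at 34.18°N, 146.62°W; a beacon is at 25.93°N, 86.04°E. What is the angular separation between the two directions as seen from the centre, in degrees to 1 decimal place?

In radians: φ₁ = 0.5966, φ₂ = 0.4526, Δλ = -127.340° = -2.2225 rad.
Haversine: a = sin²(Δφ/2) + cos φ₁ cos φ₂ sin²(Δλ/2) = 0.0052 + (0.8273)(0.8993)(0.8033) = 0.60280.
Central angle c = 2·arcsin(√a) = 1.77788 rad.
So the angular separation is 101.9°.

101.9°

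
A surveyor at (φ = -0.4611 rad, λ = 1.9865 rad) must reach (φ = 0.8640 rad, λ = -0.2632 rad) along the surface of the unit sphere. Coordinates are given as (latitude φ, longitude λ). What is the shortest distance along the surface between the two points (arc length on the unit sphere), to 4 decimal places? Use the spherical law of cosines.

2.3512

Let φ₁ = -0.4611 rad, φ₂ = 0.8640 rad, and Δλ = -2.2497 rad.
cos c = sin φ₁ sin φ₂ + cos φ₁ cos φ₂ cos Δλ = (-0.4449)(0.7604) + (0.8956)(0.6494)(-0.6279) = -0.70355,
so c = arccos(-0.70355) = 2.35117 rad.
On the unit sphere the arc length equals the central angle: 2.3512.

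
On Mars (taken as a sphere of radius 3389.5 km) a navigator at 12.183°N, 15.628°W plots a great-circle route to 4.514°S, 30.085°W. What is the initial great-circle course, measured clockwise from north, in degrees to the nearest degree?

222°

With φ₁ = 0.2126, φ₂ = -0.0788, Δλ = -0.2523 rad, the forward-azimuth formula gives
θ = atan2( sin Δλ cos φ₂ , cos φ₁ sin φ₂ − sin φ₁ cos φ₂ cos Δλ ) = atan2(-0.2489, -0.2806) = -138.43°.
Adding 360° brings this into [0°, 360°): 222°.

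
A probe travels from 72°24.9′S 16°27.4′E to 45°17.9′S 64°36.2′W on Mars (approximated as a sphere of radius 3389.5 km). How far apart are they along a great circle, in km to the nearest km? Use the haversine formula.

Let φ₁ = -1.2639 rad, φ₂ = -0.7906 rad, and Δλ = -1.4148 rad.
Haversine: a = sin²(Δφ/2) + cos φ₁ cos φ₂ sin²(Δλ/2) = 0.0550 + (0.3021)(0.7034)(0.4223) = 0.14471.
Central angle c = 2·arcsin(√a) = 0.78046 rad.
Distance = R·c = 3389.5 × 0.7805 ≈ 2645 km.

2645 km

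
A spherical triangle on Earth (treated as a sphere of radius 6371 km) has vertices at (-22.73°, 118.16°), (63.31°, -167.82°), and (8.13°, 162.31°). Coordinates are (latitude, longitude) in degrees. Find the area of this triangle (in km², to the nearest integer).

Side lengths (central angles): a = 1.0334, b = 0.9267, c = 1.8041 rad; semiperimeter s = 1.8821.
By l'Huilier's theorem, tan(E/4) = √[tan(s/2) tan((s−a)/2) tan((s−b)/2) tan((s−c)/2)], giving spherical excess E = 0.4457 rad.
Area = E·R² = 0.4457 × (6371)² ≈ 18091310 km².

18091310 km²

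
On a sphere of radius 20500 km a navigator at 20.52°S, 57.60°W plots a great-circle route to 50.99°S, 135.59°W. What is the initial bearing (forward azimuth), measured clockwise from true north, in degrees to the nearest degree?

Δλ = -77.990° = -1.3612 rad.
y = sin Δλ · cos φ₂ = (-0.9781)(0.6295) = -0.6157
x = cos φ₁ sin φ₂ − sin φ₁ cos φ₂ cos Δλ = (0.9365)(-0.7770) − (-0.3505)(0.6295)(0.2081) = -0.6818
θ = atan2(y, x) = -137.92°; adding 360° gives 222°.

222°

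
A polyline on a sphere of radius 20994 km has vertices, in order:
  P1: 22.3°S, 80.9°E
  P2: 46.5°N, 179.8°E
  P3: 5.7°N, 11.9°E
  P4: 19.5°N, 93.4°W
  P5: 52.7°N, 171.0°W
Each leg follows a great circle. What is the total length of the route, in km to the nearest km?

149566 km

Leg P1→P2: central angle 1.9539 rad, distance 41019.7 km.
Leg P2→P3: central angle 2.2114 rad, distance 46426.4 km.
Leg P3→P4: central angle 1.7868 rad, distance 37512.6 km.
Leg P4→P5: central angle 1.1721 rad, distance 24607.5 km.
Total: 41019.7 + 46426.4 + 37512.6 + 24607.5 ≈ 149566 km.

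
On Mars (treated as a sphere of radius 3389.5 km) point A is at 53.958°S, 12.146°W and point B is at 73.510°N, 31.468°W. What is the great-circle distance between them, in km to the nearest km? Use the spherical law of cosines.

Let φ₁ = -0.9417 rad, φ₂ = 1.2830 rad, and Δλ = -0.3372 rad.
cos c = sin φ₁ sin φ₂ + cos φ₁ cos φ₂ cos Δλ = (-0.8086)(0.9589) + (0.5884)(0.2838)(0.9437) = -0.61773,
so c = arccos(-0.61773) = 2.23664 rad.
Distance = R·c = 3389.5 × 2.2366 ≈ 7581 km.

7581 km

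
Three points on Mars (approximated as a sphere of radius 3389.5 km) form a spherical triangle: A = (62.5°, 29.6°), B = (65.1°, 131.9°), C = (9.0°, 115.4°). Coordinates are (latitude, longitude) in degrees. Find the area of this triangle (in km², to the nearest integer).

4467990 km²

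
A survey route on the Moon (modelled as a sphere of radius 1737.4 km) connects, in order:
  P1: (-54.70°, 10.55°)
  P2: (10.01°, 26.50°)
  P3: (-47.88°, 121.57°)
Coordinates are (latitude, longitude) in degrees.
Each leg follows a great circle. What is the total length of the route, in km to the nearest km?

Leg P1→P2: central angle 1.1535 rad, distance 2004.1 km.
Leg P2→P3: central angle 1.7592 rad, distance 3056.4 km.
Total: 2004.1 + 3056.4 ≈ 5061 km.

5061 km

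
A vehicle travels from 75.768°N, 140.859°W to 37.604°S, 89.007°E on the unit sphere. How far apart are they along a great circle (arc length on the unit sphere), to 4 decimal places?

2.3703

With latitudes φ₁ = 75.768°, φ₂ = -37.604° and longitude difference Δλ = -130.134°:
cos c = sin φ₁ sin φ₂ + cos φ₁ cos φ₂ cos Δλ = (0.9693)(-0.6102) + (0.2458)(0.7922)(-0.6446) = -0.71702,
so c = arccos(-0.71702) = 2.37031 rad.
On the unit sphere the arc length equals the central angle: 2.3703.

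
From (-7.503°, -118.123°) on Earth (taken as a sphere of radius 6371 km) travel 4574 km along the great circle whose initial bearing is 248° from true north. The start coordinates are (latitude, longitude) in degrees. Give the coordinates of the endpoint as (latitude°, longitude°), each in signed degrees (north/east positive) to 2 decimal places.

-20.04°, -158.61°

Angular distance δ = d/R = 4574/6371 = 0.71794 rad; initial bearing θ = 4.3284 rad.
sin φ₂ = sin φ₁ cos δ + cos φ₁ sin δ cos θ = (-0.1306)(0.7532) + (0.9914)(0.6578)(-0.3746) = -0.3427, so φ₂ = -20.04°.
Δλ = atan2(sin θ sin δ cos φ₁, cos δ − sin φ₁ sin φ₂) = atan2(-0.6047, 0.7084) = -40.484°.
λ₂ = -118.123° − 40.484° = -158.61°.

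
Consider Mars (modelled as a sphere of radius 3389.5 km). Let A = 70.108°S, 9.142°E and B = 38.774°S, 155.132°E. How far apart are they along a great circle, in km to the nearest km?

Let φ₁ = -1.2236 rad, φ₂ = -0.6767 rad, and Δλ = 2.5480 rad.
cos c = sin φ₁ sin φ₂ + cos φ₁ cos φ₂ cos Δλ = (-0.9403)(-0.6263) + (0.3402)(0.7796)(-0.8289) = 0.36900,
so c = arccos(0.36900) = 1.19287 rad.
Distance = R·c = 3389.5 × 1.1929 ≈ 4043 km.

4043 km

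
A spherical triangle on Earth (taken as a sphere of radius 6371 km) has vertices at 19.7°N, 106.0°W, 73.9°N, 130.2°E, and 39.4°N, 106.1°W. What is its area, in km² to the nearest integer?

2374397 km²

Side lengths (central angles): a = 1.0576, b = 0.3438, c = 1.3912 rad; semiperimeter s = 1.3963.
By l'Huilier's theorem, tan(E/4) = √[tan(s/2) tan((s−a)/2) tan((s−b)/2) tan((s−c)/2)], giving spherical excess E = 0.0585 rad.
Area = E·R² = 0.0585 × (6371)² ≈ 2374397 km².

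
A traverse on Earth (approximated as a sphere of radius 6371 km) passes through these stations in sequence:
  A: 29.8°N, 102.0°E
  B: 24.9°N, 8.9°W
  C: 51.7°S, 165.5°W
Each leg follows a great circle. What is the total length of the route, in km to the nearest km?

26900 km

Leg A→B: central angle 1.6424 rad, distance 10463.7 km.
Leg B→C: central angle 2.5799 rad, distance 16436.5 km.
Total: 10463.7 + 16436.5 ≈ 26900 km.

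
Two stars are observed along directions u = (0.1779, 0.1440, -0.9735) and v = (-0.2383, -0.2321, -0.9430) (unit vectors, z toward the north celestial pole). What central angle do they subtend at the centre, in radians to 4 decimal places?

0.5695 rad

u·v = 0.8422; |u| = 1.0000, |v| = 1.0000.
cos θ = (u·v)/(|u||v|) = 0.8422, so θ = 0.5695 rad.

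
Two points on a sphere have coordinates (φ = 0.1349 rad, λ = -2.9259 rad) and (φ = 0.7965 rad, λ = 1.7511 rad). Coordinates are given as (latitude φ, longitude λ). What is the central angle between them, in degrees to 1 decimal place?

Let φ₁ = 0.1349 rad, φ₂ = 0.7965 rad, and Δλ = -1.6062 rad.
cos c = sin φ₁ sin φ₂ + cos φ₁ cos φ₂ cos Δλ = (0.1345)(0.7149) + (0.9909)(0.6992)(-0.0354) = 0.07164,
so c = arccos(0.07164) = 1.49910 rad.
So the angular separation is 85.9°.

85.9°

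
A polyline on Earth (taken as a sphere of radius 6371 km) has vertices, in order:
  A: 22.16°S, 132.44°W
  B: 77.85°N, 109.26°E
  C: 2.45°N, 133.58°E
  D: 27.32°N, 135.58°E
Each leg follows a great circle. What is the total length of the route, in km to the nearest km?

Leg A→B: central angle 2.0501 rad, distance 13061.2 km.
Leg B→C: central angle 1.3352 rad, distance 8506.6 km.
Leg C→D: central angle 0.4353 rad, distance 2773.6 km.
Total: 13061.2 + 8506.6 + 2773.6 ≈ 24341 km.

24341 km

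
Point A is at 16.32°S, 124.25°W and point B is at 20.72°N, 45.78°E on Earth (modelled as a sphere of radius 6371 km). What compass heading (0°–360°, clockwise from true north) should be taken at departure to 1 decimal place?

With φ₁ = -0.2848, φ₂ = 0.3616, Δλ = 2.9676 rad, the forward-azimuth formula gives
θ = atan2( sin Δλ cos φ₂ , cos φ₁ sin φ₂ − sin φ₁ cos φ₂ cos Δλ ) = atan2(0.1619, 0.0807) = 63.51°.
So the initial bearing is 63.5°.

63.5°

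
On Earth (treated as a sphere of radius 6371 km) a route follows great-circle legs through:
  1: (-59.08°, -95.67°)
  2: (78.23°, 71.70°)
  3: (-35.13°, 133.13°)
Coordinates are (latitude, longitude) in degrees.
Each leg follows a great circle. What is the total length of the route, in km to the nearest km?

Leg 1→2: central angle 2.7997 rad, distance 17837.0 km.
Leg 2→3: central angle 2.0755 rad, distance 13223.0 km.
Total: 17837.0 + 13223.0 ≈ 31060 km.

31060 km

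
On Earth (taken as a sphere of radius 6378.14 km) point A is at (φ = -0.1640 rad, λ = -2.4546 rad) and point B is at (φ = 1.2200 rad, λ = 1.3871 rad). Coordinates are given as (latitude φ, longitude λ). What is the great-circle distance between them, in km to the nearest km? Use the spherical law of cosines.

With latitudes φ₁ = -9.397°, φ₂ = 69.901° and longitude difference Δλ = -139.887°:
cos c = sin φ₁ sin φ₂ + cos φ₁ cos φ₂ cos Δλ = (-0.1633)(0.9391) + (0.9866)(0.3436)(-0.7648) = -0.41261,
so c = arccos(-0.41261) = 1.99611 rad.
Distance = R·c = 6378.14 × 1.9961 ≈ 12731 km.

12731 km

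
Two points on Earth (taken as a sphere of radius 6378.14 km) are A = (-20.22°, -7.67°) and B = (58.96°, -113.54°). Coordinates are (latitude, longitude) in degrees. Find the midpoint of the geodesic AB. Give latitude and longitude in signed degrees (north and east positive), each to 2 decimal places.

28.56°, -39.55°

The central angle between A and B is δ = 2.0136 rad.
With f = 0.5, the slerp weights are sin((1−f)δ)/sin δ = 0.9353 and sin(fδ)/sin δ = 0.9353.
Weighted sum of the unit vectors: (0.9353)·(0.9300,-0.1252,-0.3456) + (0.9353)·(-0.2059,-0.4727,0.8568) = (0.6772, -0.5593, 0.4781).
Converting back: φ = atan2(z, √(x²+y²)) = 28.56°, λ = atan2(y, x) = -39.55°.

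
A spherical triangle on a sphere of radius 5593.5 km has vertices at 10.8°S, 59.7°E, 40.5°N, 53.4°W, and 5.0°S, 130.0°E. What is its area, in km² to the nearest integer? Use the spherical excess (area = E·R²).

Side lengths (central angles): a = 2.5197, b = 1.2173, c = 1.9985 rad; semiperimeter s = 2.8677.
By l'Huilier's theorem, tan(E/4) = √[tan(s/2) tan((s−a)/2) tan((s−b)/2) tan((s−c)/2)], giving spherical excess E = 2.7011 rad.
Area = E·R² = 2.7011 × (5593.5)² ≈ 84509111 km².

84509111 km²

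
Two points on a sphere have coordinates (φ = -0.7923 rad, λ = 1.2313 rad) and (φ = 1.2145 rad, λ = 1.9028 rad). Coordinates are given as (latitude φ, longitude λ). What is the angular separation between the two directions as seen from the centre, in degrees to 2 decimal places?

118.39°

With latitudes φ₁ = -45.395°, φ₂ = 69.586° and longitude difference Δλ = 38.474°:
cos c = sin φ₁ sin φ₂ + cos φ₁ cos φ₂ cos Δλ = (-0.7120)(0.9372) + (0.7022)(0.3488)(0.7829) = -0.47550,
so c = arccos(-0.47550) = 2.06633 rad.
So the angular separation is 118.39°.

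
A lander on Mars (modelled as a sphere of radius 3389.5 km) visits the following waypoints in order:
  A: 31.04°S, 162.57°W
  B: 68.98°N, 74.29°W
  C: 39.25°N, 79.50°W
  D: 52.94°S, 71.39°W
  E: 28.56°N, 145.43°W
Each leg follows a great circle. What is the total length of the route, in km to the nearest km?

Leg A→B: central angle 2.0625 rad, distance 6990.7 km.
Leg B→C: central angle 0.5212 rad, distance 1766.6 km.
Leg C→D: central angle 1.6137 rad, distance 5469.6 km.
Leg D→E: central angle 1.8090 rad, distance 6131.6 km.
Total: 6990.7 + 1766.6 + 5469.6 + 6131.6 ≈ 20359 km.

20359 km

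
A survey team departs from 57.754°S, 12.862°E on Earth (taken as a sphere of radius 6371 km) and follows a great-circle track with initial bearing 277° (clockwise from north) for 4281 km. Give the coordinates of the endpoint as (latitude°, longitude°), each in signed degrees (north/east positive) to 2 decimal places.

-38.42°, -39.20°

Angular distance δ = d/R = 4281/6371 = 0.67195 rad; initial bearing θ = 4.8346 rad.
sin φ₂ = sin φ₁ cos δ + cos φ₁ sin δ cos θ = (-0.8458)(0.7826) + (0.5336)(0.6225)(0.1219) = -0.6214, so φ₂ = -38.42°.
Δλ = atan2(sin θ sin δ cos φ₁, cos δ − sin φ₁ sin φ₂) = atan2(-0.3297, 0.2570) = -52.058°.
λ₂ = 12.862° − 52.058° = -39.20°.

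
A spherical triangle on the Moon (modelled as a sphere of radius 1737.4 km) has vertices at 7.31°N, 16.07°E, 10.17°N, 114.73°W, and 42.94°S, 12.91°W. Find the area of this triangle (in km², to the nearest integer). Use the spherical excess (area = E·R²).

4696472 km²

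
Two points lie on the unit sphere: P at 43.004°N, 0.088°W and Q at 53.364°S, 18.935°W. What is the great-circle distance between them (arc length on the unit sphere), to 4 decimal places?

1.7055

Let φ₁ = 0.7506 rad, φ₂ = -0.9314 rad, and Δλ = -0.3289 rad.
Haversine: a = sin²(Δφ/2) + cos φ₁ cos φ₂ sin²(Δλ/2) = 0.5555 + (0.7313)(0.5967)(0.0268) = 0.56716.
Central angle c = 2·arcsin(√a) = 1.70551 rad.
On the unit sphere the arc length equals the central angle: 1.7055.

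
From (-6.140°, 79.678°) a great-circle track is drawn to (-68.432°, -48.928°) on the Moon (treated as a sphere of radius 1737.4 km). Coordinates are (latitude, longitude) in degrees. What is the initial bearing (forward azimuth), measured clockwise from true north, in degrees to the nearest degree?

197°

Δλ = -128.606° = -2.2446 rad.
y = sin Δλ · cos φ₂ = (-0.7815)(0.3676) = -0.2873
x = cos φ₁ sin φ₂ − sin φ₁ cos φ₂ cos Δλ = (0.9943)(-0.9300) − (-0.1070)(0.3676)(-0.6240) = -0.9492
θ = atan2(y, x) = -163.16°; adding 360° gives 197°.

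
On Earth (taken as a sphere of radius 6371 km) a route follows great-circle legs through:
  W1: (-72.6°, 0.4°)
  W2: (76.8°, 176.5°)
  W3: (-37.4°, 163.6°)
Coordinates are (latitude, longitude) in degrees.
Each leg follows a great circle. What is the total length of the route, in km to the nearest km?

32265 km

Leg W1→W2: central angle 3.0662 rad, distance 19534.5 km.
Leg W2→W3: central angle 1.9982 rad, distance 12730.5 km.
Total: 19534.5 + 12730.5 ≈ 32265 km.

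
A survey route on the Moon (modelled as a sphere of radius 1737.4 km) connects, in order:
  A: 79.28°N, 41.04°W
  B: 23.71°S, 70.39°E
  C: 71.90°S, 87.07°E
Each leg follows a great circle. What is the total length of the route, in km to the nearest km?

5043 km

Leg A→B: central angle 2.0458 rad, distance 3554.3 km.
Leg B→C: central angle 0.8570 rad, distance 1489.0 km.
Total: 3554.3 + 1489.0 ≈ 5043 km.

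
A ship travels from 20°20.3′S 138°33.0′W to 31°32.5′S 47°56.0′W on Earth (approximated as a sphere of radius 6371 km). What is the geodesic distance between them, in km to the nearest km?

With latitudes φ₁ = -20.338°, φ₂ = -31.542° and longitude difference Δλ = 90.617°:
Haversine: a = sin²(Δφ/2) + cos φ₁ cos φ₂ sin²(Δλ/2) = 0.0095 + (0.9377)(0.8523)(0.5054) = 0.41339.
Central angle c = 2·arcsin(√a) = 1.39670 rad.
Distance = R·c = 6371 × 1.3967 ≈ 8898 km.

8898 km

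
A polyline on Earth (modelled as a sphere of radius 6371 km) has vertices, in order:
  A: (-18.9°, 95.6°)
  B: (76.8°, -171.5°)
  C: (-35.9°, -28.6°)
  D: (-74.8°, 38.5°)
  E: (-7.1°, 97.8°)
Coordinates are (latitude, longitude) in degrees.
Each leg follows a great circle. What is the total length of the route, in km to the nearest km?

Leg A→B: central angle 1.9032 rad, distance 12125.1 km.
Leg B→C: central angle 2.3723 rad, distance 15114.0 km.
Leg C→D: central angle 0.8652 rad, distance 5512.1 km.
Leg D→E: central angle 1.3159 rad, distance 8383.8 km.
Total: 12125.1 + 15114.0 + 5512.1 + 8383.8 ≈ 41135 km.

41135 km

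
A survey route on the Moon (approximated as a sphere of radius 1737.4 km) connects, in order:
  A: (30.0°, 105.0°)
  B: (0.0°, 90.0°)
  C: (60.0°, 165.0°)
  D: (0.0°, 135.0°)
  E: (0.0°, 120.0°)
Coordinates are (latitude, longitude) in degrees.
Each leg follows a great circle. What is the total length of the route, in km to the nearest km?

5917 km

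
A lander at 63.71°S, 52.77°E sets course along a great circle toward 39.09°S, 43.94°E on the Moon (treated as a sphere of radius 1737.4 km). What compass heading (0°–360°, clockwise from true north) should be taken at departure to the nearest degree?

344°

Δλ = -8.830° = -0.1541 rad.
y = sin Δλ · cos φ₂ = (-0.1535)(0.7762) = -0.1191
x = cos φ₁ sin φ₂ − sin φ₁ cos φ₂ cos Δλ = (0.4429)(-0.6305) − (-0.8966)(0.7762)(0.9881) = 0.4084
θ = atan2(y, x) = -16.27°; adding 360° gives 344°.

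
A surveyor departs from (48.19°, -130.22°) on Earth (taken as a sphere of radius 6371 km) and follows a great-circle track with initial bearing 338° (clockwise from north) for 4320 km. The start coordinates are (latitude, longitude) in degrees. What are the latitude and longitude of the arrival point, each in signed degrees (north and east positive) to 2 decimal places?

75.52°, 159.81°

Angular distance δ = d/R = 4320/6371 = 0.67807 rad; initial bearing θ = 5.8992 rad.
sin φ₂ = sin φ₁ cos δ + cos φ₁ sin δ cos θ = (0.7454)(0.7788) + (0.6667)(0.6273)(0.9272) = 0.9682, so φ₂ = 75.52°.
Δλ = atan2(sin θ sin δ cos φ₁, cos δ − sin φ₁ sin φ₂) = atan2(-0.1567, 0.0571) = -69.969°.
λ₂ = -130.220° − 69.969° = -200.19° → 159.81° after wrapping to (−180°, 180°].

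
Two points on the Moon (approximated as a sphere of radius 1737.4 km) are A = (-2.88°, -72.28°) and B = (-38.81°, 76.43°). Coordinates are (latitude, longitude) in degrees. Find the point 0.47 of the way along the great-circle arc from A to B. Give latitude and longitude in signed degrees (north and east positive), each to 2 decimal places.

Central angle δ = 2.2569 rad. Interpolating on the sphere with fraction f = 0.47:
P = [sin((1−f)δ)·A + sin(fδ)·B] / sin δ = 1.2029·A + 1.1280·B in Cartesian coordinates,
giving P = (0.5719, -0.2899, -0.7674), i.e. latitude -50.12°, longitude -26.88°.

-50.12°, -26.88°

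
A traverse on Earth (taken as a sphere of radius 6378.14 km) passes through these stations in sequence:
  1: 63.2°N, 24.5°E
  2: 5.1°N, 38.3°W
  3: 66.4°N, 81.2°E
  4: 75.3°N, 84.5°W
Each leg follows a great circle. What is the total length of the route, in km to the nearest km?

Leg 1→2: central angle 1.2822 rad, distance 8177.9 km.
Leg 2→3: central angle 1.6860 rad, distance 10753.2 km.
Leg 3→4: central angle 0.6634 rad, distance 4231.0 km.
Total: 8177.9 + 10753.2 + 4231.0 ≈ 23162 km.

23162 km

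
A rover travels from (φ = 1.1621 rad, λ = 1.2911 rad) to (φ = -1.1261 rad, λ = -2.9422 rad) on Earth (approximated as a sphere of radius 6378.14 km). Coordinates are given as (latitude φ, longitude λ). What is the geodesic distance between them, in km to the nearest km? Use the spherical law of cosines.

With latitudes φ₁ = 66.583°, φ₂ = -64.521° and longitude difference Δλ = 117.450°:
cos c = sin φ₁ sin φ₂ + cos φ₁ cos φ₂ cos Δλ = (0.9176)(-0.9027) + (0.3974)(0.4302)(-0.4610) = -0.90720,
so c = arccos(-0.90720) = 2.70737 rad.
Distance = R·c = 6378.14 × 2.7074 ≈ 17268 km.

17268 km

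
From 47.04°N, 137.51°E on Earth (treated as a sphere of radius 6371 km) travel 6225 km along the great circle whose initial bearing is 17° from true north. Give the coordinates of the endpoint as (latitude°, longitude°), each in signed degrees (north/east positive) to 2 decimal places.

Angular distance δ = d/R = 6225/6371 = 0.97708 rad; initial bearing θ = 0.2967 rad.
sin φ₂ = sin φ₁ cos δ + cos φ₁ sin δ cos θ = (0.7318)(0.5594) + (0.6815)(0.8289)(0.9563) = 0.9496, so φ₂ = 71.73°.
Δλ = atan2(sin θ sin δ cos φ₁, cos δ − sin φ₁ sin φ₂) = atan2(0.1652, -0.1355) = 129.368°.
λ₂ = 137.510° + 129.368° = 266.88° → -93.12° after wrapping to (−180°, 180°].

71.73°, -93.12°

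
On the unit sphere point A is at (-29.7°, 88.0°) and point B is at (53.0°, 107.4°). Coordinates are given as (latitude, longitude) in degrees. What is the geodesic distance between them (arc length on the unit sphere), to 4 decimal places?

1.4733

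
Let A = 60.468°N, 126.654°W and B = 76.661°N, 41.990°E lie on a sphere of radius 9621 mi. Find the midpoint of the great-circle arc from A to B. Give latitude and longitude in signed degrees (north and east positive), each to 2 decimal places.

Central angle δ = 0.7450 rad. Interpolating on the sphere with fraction f = 0.5:
P = [sin((1−f)δ)·A + sin(fδ)·B] / sin δ = 0.5368·A + 0.5368·B in Cartesian coordinates,
giving P = (-0.0659, -0.1294, 0.9894), i.e. latitude 81.65°, longitude -116.99°.

81.65°, -116.99°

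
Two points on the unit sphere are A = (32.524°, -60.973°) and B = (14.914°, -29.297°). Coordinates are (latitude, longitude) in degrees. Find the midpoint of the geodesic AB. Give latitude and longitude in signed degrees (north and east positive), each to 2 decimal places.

The central angle between A and B is δ = 0.5885 rad.
With f = 0.5, the slerp weights are sin((1−f)δ)/sin δ = 0.5225 and sin(fδ)/sin δ = 0.5225.
Weighted sum of the unit vectors: (0.5225)·(0.4091,-0.7373,0.5377) + (0.5225)·(0.8427,-0.4729,0.2574) = (0.6540, -0.6322, 0.4154).
Converting back: φ = atan2(z, √(x²+y²)) = 24.54°, λ = atan2(y, x) = -44.03°.

24.54°, -44.03°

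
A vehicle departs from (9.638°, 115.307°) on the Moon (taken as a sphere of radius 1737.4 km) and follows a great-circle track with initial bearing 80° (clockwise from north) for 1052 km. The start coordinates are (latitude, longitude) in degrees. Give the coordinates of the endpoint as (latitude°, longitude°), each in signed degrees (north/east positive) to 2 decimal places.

13.60°, 150.53°

Angular distance δ = d/R = 1052/1737.4 = 0.60550 rad; initial bearing θ = 1.3963 rad.
sin φ₂ = sin φ₁ cos δ + cos φ₁ sin δ cos θ = (0.1674)(0.8222) + (0.9859)(0.5692)(0.1736) = 0.2351, so φ₂ = 13.60°.
Δλ = atan2(sin θ sin δ cos φ₁, cos δ − sin φ₁ sin φ₂) = atan2(0.5526, 0.7829) = 35.218°.
λ₂ = 115.307° + 35.218° = 150.53°.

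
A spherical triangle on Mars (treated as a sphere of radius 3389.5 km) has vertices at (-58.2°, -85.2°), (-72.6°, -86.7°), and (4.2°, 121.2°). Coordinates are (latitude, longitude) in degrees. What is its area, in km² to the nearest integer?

2175872 km²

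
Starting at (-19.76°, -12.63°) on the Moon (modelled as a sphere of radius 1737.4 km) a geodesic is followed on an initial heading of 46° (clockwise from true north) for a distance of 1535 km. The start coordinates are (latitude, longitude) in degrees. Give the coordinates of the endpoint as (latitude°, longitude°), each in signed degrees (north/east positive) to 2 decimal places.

Angular distance δ = d/R = 1535/1737.4 = 0.88350 rad; initial bearing θ = 0.8029 rad.
sin φ₂ = sin φ₁ cos δ + cos φ₁ sin δ cos θ = (-0.3381)(0.6344) + (0.9411)(0.7730)(0.6947) = 0.2908, so φ₂ = 16.91°.
Δλ = atan2(sin θ sin δ cos φ₁, cos δ − sin φ₁ sin φ₂) = atan2(0.5233, 0.7328) = 35.531°.
λ₂ = -12.630° + 35.531° = 22.90°.

16.91°, 22.90°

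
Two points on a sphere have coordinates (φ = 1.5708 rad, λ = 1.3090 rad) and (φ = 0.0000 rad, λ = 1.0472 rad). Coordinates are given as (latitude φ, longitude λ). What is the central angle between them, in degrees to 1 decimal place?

In radians: φ₁ = 1.5708, φ₂ = 0.0000, Δλ = -15.000° = -0.2618 rad.
cos c = sin φ₁ sin φ₂ + cos φ₁ cos φ₂ cos Δλ = (1.0000)(0.0000) + (-0.0000)(1.0000)(0.9659) = -0.00000,
so c = arccos(-0.00000) = 1.57080 rad.
So the angular separation is 90.0°.

90.0°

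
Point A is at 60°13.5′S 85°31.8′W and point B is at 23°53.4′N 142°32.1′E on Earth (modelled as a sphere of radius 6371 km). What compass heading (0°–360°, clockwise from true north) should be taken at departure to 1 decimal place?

244.2°

Δλ = -131.935° = -2.3027 rad.
y = sin Δλ · cos φ₂ = (-0.7439)(0.9143) = -0.6802
x = cos φ₁ sin φ₂ − sin φ₁ cos φ₂ cos Δλ = (0.4966)(0.4050) − (-0.8680)(0.9143)(-0.6683) = -0.3293
θ = atan2(y, x) = -115.83°; adding 360° gives 244.2°.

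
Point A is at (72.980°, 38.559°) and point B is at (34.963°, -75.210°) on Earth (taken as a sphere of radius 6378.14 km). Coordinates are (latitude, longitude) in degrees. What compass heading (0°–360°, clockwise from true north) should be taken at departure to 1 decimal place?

302.8°

With φ₁ = 1.2737, φ₂ = 0.6102, Δλ = -1.9856 rad, the forward-azimuth formula gives
θ = atan2( sin Δλ cos φ₂ , cos φ₁ sin φ₂ − sin φ₁ cos φ₂ cos Δλ ) = atan2(-0.7500, 0.4836) = -57.19°.
Adding 360° brings this into [0°, 360°): 302.8°.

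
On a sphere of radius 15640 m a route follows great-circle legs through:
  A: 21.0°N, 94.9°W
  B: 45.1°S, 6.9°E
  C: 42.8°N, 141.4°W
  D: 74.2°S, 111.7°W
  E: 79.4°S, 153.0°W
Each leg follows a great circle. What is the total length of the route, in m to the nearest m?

Leg A→B: central angle 1.9699 rad, distance 30809.5 m.
Leg B→C: central angle 2.7438 rad, distance 42913.4 m.
Leg C→D: central angle 2.0717 rad, distance 32401.7 m.
Leg D→E: central angle 0.1823 rad, distance 2851.4 m.
Total: 30809.5 + 42913.4 + 32401.7 + 2851.4 ≈ 108976 m.

108976 m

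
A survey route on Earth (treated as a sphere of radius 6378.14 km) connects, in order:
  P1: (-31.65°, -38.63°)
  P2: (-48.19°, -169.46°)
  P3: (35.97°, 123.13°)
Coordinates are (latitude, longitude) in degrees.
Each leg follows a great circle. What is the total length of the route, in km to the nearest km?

21393 km

Leg P1→P2: central angle 1.5507 rad, distance 9890.8 km.
Leg P2→P3: central angle 1.8034 rad, distance 11502.5 km.
Total: 9890.8 + 11502.5 ≈ 21393 km.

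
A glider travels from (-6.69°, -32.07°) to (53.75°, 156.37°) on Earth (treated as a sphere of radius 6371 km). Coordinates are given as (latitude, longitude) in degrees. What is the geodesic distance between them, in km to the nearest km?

With latitudes φ₁ = -6.690°, φ₂ = 53.750° and longitude difference Δλ = -171.560°:
cos c = sin φ₁ sin φ₂ + cos φ₁ cos φ₂ cos Δλ = (-0.1165)(0.8064) + (0.9932)(0.5913)(-0.9892) = -0.67487,
so c = arccos(-0.67487) = 2.31159 rad.
Distance = R·c = 6371 × 2.3116 ≈ 14727 km.

14727 km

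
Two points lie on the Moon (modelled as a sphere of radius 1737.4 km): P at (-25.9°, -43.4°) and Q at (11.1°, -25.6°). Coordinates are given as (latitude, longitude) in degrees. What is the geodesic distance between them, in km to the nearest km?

With latitudes φ₁ = -25.900°, φ₂ = 11.100° and longitude difference Δλ = 17.800°:
cos c = sin φ₁ sin φ₂ + cos φ₁ cos φ₂ cos Δλ = (-0.4368)(0.1925) + (0.8996)(0.9813)(0.9521) = 0.75638,
so c = arccos(0.75638) = 0.71304 rad.
Distance = R·c = 1737.4 × 0.7130 ≈ 1239 km.

1239 km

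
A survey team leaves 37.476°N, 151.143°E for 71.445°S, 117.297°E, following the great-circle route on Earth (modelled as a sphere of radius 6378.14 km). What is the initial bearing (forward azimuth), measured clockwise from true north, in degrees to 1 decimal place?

With φ₁ = 0.6541, φ₂ = -1.2470, Δλ = -0.5907 rad, the forward-azimuth formula gives
θ = atan2( sin Δλ cos φ₂ , cos φ₁ sin φ₂ − sin φ₁ cos φ₂ cos Δλ ) = atan2(-0.1772, -0.9132) = -169.02°.
Adding 360° brings this into [0°, 360°): 191.0°.

191.0°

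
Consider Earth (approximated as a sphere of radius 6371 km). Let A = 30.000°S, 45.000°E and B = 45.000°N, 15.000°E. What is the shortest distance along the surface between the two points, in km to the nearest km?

8875 km

Let φ₁ = -0.5236 rad, φ₂ = 0.7854 rad, and Δλ = -0.5236 rad.
cos c = sin φ₁ sin φ₂ + cos φ₁ cos φ₂ cos Δλ = (-0.5000)(0.7071) + (0.8660)(0.7071)(0.8660) = 0.17678,
so c = arccos(0.17678) = 1.39309 rad.
Distance = R·c = 6371 × 1.3931 ≈ 8875 km.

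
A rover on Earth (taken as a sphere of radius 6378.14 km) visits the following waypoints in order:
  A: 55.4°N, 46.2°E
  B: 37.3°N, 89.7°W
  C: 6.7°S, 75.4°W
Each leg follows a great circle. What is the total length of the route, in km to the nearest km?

14019 km

Leg A→B: central angle 1.3955 rad, distance 8900.5 km.
Leg B→C: central angle 0.8026 rad, distance 5118.9 km.
Total: 8900.5 + 5118.9 ≈ 14019 km.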